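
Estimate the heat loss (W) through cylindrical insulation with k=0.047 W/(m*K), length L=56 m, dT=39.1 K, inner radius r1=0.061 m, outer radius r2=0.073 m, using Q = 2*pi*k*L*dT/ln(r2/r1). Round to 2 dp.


Q = 2*pi*0.047*56*39.1/ln(0.073/0.061) = 3600.57 W

3600.57 W


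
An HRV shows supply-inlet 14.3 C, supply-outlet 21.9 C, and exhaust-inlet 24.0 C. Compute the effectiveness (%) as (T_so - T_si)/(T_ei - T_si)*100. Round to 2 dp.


eff = (21.9-14.3)/(24.0-14.3)*100 = 78.35 %

78.35 %


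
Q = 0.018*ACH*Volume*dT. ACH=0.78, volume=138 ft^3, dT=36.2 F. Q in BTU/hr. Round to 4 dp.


Q = 0.018 * 0.78 * 138 * 36.2 = 70.1382 BTU/hr

70.1382 BTU/hr


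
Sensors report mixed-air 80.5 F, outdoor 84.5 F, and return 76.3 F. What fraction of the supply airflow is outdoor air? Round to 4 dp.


frac = (80.5 - 76.3) / (84.5 - 76.3) = 0.5122

0.5122


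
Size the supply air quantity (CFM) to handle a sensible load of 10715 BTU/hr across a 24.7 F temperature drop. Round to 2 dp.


CFM = 10715 / (1.08 * 24.7) = 401.67

401.67 CFM


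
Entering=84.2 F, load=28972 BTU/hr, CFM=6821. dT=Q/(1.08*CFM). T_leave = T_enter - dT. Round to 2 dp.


dT = 28972/(1.08*6821) = 3.9328
T_leave = 84.2 - 3.9328 = 80.27 F

80.27 F


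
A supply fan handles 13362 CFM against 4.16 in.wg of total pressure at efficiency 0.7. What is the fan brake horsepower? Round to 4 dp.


BHP = 13362 * 4.16 / (6356 * 0.7) = 12.4935 hp

12.4935 hp


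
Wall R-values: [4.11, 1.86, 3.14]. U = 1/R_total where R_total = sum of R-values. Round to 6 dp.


R_total = 4.11 + 1.86 + 3.14 = 9.11
U = 1/9.11 = 0.109769

0.109769


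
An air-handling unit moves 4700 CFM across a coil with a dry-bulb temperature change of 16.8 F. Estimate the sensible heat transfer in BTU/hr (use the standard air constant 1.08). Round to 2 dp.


Q = 1.08 * 4700 * 16.8 = 85276.80 BTU/hr

85276.80 BTU/hr


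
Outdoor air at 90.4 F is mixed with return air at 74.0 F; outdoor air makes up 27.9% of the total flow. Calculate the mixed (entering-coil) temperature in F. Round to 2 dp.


T_mix = 74.0 + (27.9/100)*(90.4-74.0) = 78.58 F

78.58 F


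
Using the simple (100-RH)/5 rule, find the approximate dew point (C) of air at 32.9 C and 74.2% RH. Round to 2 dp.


Td = 32.9 - (100-74.2)/5 = 27.74 C

27.74 C


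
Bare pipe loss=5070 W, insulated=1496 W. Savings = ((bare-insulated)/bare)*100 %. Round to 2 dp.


Savings = ((5070-1496)/5070)*100 = 70.49 %

70.49 %


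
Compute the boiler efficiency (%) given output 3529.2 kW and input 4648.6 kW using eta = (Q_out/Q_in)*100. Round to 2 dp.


eta = (3529.2/4648.6)*100 = 75.92 %

75.92 %


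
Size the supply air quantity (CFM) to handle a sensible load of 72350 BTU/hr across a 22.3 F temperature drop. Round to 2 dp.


CFM = 72350 / (1.08 * 22.3) = 3004.07

3004.07 CFM


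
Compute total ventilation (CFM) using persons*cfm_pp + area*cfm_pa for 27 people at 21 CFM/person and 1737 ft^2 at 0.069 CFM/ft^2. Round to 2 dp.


Total = 27*21 + 1737*0.069 = 686.85 CFM

686.85 CFM


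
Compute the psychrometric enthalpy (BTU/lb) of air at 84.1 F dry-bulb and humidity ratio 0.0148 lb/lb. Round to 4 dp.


h = 0.24*84.1 + 0.0148*(1061+0.444*84.1) = 36.4394 BTU/lb

36.4394 BTU/lb


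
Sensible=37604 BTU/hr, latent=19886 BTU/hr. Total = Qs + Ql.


Qt = 37604 + 19886 = 57490 BTU/hr

57490 BTU/hr


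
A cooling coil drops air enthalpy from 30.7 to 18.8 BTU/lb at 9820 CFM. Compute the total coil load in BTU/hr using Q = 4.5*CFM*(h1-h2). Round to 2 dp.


Q = 4.5 * 9820 * (30.7 - 18.8) = 525861.00 BTU/hr

525861.00 BTU/hr


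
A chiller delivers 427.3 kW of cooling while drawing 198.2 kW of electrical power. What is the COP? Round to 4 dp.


COP = 427.3 / 198.2 = 2.1559

2.1559


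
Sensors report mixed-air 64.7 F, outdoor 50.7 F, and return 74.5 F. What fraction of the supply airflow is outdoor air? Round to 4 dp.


frac = (64.7 - 74.5) / (50.7 - 74.5) = 0.4118

0.4118


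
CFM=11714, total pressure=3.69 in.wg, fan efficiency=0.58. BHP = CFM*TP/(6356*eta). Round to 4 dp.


BHP = 11714 * 3.69 / (6356 * 0.58) = 11.7252 hp

11.7252 hp


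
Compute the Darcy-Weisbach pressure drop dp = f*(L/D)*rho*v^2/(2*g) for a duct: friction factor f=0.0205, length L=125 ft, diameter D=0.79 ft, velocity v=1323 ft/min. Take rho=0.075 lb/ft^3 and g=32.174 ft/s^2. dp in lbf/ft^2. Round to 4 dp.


v_fps = 1323/60 = 22.05 ft/s
dp = 0.0205*(125/0.79)*0.075*22.05^2/(2*32.174) = 1.8381 lbf/ft^2

1.8381 lbf/ft^2


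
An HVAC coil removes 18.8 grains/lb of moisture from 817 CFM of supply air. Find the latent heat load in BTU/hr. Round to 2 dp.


Q = 0.68 * 817 * 18.8 = 10444.53 BTU/hr

10444.53 BTU/hr


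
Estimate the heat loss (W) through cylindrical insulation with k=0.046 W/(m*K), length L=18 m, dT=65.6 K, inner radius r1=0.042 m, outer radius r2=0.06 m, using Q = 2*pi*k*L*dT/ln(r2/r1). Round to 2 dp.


Q = 2*pi*0.046*18*65.6/ln(0.06/0.042) = 956.84 W

956.84 W


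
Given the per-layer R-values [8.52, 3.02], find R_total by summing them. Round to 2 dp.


R_total = 8.52 + 3.02 = 11.54

11.54


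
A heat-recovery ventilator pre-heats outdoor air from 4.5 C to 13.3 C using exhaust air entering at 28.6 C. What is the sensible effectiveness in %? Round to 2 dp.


eff = (13.3-4.5)/(28.6-4.5)*100 = 36.51 %

36.51 %


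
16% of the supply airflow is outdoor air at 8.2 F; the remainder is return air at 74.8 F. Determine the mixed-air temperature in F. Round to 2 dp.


T_mix = 0.16*8.2 + 0.84*74.8 = 64.14 F

64.14 F


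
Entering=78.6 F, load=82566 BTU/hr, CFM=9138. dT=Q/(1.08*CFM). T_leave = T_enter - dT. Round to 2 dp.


dT = 82566/(1.08*9138) = 8.3662
T_leave = 78.6 - 8.3662 = 70.23 F

70.23 F


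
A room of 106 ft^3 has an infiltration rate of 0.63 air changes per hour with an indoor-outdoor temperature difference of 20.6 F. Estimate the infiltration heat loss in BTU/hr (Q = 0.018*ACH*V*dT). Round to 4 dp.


Q = 0.018 * 0.63 * 106 * 20.6 = 24.7620 BTU/hr

24.7620 BTU/hr


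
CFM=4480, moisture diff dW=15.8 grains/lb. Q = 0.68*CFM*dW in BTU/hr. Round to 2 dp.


Q = 0.68 * 4480 * 15.8 = 48133.12 BTU/hr

48133.12 BTU/hr


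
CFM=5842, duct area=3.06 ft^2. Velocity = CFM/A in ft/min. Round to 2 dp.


V = 5842 / 3.06 = 1909.15 ft/min

1909.15 ft/min


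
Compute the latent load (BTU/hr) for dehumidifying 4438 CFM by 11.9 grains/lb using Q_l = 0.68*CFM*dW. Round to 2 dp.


Q = 0.68 * 4438 * 11.9 = 35912.30 BTU/hr

35912.30 BTU/hr


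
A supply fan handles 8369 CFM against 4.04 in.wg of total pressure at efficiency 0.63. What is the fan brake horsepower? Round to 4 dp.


BHP = 8369 * 4.04 / (6356 * 0.63) = 8.4437 hp

8.4437 hp


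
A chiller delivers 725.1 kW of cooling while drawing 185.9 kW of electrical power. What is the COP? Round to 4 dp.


COP = 725.1 / 185.9 = 3.9005

3.9005


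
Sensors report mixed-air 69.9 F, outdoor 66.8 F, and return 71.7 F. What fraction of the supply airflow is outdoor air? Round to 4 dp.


frac = (69.9 - 71.7) / (66.8 - 71.7) = 0.3673

0.3673


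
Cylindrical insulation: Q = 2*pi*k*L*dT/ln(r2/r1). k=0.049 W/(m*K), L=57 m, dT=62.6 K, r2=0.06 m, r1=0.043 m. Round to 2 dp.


Q = 2*pi*0.049*57*62.6/ln(0.06/0.043) = 3297.56 W

3297.56 W


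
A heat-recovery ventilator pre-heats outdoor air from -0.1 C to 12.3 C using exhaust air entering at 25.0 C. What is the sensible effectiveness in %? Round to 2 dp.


eff = (12.3-(-0.1))/(25.0-(-0.1))*100 = 49.40 %

49.40 %


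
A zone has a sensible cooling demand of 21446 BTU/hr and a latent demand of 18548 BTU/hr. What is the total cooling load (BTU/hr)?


Qt = 21446 + 18548 = 39994 BTU/hr

39994 BTU/hr


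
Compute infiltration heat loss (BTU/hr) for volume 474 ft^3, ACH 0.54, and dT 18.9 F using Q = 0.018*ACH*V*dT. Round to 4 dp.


Q = 0.018 * 0.54 * 474 * 18.9 = 87.0776 BTU/hr

87.0776 BTU/hr


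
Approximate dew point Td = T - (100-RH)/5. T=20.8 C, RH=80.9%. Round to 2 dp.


Td = 20.8 - (100-80.9)/5 = 16.98 C

16.98 C


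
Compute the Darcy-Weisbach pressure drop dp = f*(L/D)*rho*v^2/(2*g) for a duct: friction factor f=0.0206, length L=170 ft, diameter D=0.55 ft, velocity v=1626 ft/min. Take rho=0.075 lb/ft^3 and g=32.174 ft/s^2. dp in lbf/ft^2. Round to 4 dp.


v_fps = 1626/60 = 27.1 ft/s
dp = 0.0206*(170/0.55)*0.075*27.1^2/(2*32.174) = 5.4503 lbf/ft^2

5.4503 lbf/ft^2


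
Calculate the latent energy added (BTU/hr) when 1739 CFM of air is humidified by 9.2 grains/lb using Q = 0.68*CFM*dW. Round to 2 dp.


Q = 0.68 * 1739 * 9.2 = 10879.18 BTU/hr

10879.18 BTU/hr


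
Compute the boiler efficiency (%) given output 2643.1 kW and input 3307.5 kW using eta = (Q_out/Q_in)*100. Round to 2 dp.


eta = (2643.1/3307.5)*100 = 79.91 %

79.91 %


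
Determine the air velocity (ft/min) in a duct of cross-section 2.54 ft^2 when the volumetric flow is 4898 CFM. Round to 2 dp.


V = 4898 / 2.54 = 1928.35 ft/min

1928.35 ft/min


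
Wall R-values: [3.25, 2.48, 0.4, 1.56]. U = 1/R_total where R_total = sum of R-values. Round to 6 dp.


R_total = 3.25 + 2.48 + 0.4 + 1.56 = 7.69
U = 1/7.69 = 0.130039

0.130039


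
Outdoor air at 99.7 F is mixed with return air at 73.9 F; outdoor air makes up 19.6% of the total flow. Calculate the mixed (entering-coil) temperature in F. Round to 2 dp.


T_mix = 73.9 + (19.6/100)*(99.7-73.9) = 78.96 F

78.96 F


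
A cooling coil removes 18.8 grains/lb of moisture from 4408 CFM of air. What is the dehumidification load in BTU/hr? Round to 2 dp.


Q = 0.68 * 4408 * 18.8 = 56351.87 BTU/hr

56351.87 BTU/hr


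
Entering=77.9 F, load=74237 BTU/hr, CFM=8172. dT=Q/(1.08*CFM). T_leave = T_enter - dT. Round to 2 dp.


dT = 74237/(1.08*8172) = 8.4114
T_leave = 77.9 - 8.4114 = 69.49 F

69.49 F


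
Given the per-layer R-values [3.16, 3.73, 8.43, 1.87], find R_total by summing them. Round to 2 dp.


R_total = 3.16 + 3.73 + 8.43 + 1.87 = 17.19

17.19


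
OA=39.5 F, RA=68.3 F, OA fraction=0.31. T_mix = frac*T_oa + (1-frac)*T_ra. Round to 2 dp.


T_mix = 0.31*39.5 + 0.69*68.3 = 59.37 F

59.37 F


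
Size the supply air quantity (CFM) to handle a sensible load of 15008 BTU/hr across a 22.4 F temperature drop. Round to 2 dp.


CFM = 15008 / (1.08 * 22.4) = 620.37

620.37 CFM


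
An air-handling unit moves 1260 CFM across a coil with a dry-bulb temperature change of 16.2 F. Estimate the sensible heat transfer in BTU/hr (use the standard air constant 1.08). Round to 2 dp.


Q = 1.08 * 1260 * 16.2 = 22044.96 BTU/hr

22044.96 BTU/hr


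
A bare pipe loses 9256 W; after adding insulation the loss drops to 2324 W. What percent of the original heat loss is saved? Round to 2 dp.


Savings = ((9256-2324)/9256)*100 = 74.89 %

74.89 %


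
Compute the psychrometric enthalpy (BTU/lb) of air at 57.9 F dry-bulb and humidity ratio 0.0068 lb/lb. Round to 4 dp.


h = 0.24*57.9 + 0.0068*(1061+0.444*57.9) = 21.2856 BTU/lb

21.2856 BTU/lb


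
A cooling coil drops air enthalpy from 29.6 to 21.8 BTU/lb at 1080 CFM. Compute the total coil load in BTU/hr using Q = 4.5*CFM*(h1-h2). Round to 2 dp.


Q = 4.5 * 1080 * (29.6 - 21.8) = 37908.00 BTU/hr

37908.00 BTU/hr


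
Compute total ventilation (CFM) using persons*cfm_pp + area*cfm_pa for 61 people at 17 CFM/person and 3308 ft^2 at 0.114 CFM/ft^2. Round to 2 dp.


Total = 61*17 + 3308*0.114 = 1414.11 CFM

1414.11 CFM


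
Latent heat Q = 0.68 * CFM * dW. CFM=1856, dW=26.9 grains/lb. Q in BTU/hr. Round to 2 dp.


Q = 0.68 * 1856 * 26.9 = 33949.95 BTU/hr

33949.95 BTU/hr


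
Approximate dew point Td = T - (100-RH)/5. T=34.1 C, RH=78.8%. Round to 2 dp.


Td = 34.1 - (100-78.8)/5 = 29.86 C

29.86 C


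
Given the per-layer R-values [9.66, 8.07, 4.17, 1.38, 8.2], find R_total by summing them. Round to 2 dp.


R_total = 9.66 + 8.07 + 4.17 + 1.38 + 8.2 = 31.48

31.48


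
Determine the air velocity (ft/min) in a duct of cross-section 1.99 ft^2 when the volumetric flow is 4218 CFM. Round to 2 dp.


V = 4218 / 1.99 = 2119.60 ft/min

2119.60 ft/min


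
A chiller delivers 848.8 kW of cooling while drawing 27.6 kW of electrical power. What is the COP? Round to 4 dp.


COP = 848.8 / 27.6 = 30.7536

30.7536


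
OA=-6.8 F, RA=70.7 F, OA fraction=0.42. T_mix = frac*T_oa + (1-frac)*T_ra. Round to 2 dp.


T_mix = 0.42*(-6.8) + 0.58*70.7 = 38.15 F

38.15 F


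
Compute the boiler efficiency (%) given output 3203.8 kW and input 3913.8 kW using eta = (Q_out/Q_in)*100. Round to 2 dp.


eta = (3203.8/3913.8)*100 = 81.86 %

81.86 %


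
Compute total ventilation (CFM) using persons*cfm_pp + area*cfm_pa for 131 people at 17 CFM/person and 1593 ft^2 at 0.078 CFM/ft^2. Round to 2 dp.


Total = 131*17 + 1593*0.078 = 2351.25 CFM

2351.25 CFM


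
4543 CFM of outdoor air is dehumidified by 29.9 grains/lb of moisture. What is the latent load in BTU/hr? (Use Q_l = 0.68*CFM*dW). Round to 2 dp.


Q = 0.68 * 4543 * 29.9 = 92368.28 BTU/hr

92368.28 BTU/hr


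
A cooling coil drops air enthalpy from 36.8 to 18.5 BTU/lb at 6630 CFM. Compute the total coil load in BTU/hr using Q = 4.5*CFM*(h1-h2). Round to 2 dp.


Q = 4.5 * 6630 * (36.8 - 18.5) = 545980.50 BTU/hr

545980.50 BTU/hr


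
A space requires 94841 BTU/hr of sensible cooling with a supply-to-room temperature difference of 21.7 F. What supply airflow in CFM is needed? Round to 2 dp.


CFM = 94841 / (1.08 * 21.7) = 4046.81

4046.81 CFM


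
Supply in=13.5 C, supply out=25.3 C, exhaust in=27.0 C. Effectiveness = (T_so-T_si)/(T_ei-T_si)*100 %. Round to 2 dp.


eff = (25.3-13.5)/(27.0-13.5)*100 = 87.41 %

87.41 %


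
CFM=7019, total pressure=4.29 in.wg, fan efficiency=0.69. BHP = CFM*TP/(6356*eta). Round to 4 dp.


BHP = 7019 * 4.29 / (6356 * 0.69) = 6.8659 hp

6.8659 hp


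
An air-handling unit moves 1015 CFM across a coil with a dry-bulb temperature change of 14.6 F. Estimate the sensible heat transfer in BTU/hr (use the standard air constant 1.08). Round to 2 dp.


Q = 1.08 * 1015 * 14.6 = 16004.52 BTU/hr

16004.52 BTU/hr


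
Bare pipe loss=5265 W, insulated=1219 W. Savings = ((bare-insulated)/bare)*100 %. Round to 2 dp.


Savings = ((5265-1219)/5265)*100 = 76.85 %

76.85 %


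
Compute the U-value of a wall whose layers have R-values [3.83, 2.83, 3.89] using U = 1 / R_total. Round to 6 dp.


R_total = 3.83 + 2.83 + 3.89 = 10.55
U = 1/10.55 = 0.094787

0.094787


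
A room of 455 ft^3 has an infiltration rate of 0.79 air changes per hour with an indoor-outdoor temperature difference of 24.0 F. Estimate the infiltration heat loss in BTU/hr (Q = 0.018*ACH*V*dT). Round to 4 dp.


Q = 0.018 * 0.79 * 455 * 24.0 = 155.2824 BTU/hr

155.2824 BTU/hr


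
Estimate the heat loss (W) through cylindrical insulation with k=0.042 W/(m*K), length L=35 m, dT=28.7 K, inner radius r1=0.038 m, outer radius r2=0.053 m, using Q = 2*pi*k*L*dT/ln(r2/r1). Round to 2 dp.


Q = 2*pi*0.042*35*28.7/ln(0.053/0.038) = 796.74 W

796.74 W


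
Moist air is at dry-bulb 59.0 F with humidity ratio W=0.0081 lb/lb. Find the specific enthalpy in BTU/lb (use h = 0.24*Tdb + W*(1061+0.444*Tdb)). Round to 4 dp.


h = 0.24*59.0 + 0.0081*(1061+0.444*59.0) = 22.9663 BTU/lb

22.9663 BTU/lb


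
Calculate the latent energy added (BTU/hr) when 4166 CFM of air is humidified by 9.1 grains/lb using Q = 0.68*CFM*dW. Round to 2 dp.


Q = 0.68 * 4166 * 9.1 = 25779.21 BTU/hr

25779.21 BTU/hr


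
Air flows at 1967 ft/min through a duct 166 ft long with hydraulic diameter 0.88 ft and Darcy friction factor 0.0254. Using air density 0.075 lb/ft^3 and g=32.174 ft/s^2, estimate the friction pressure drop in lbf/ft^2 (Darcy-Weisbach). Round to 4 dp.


v_fps = 1967/60 = 32.7833 ft/s
dp = 0.0254*(166/0.88)*0.075*32.7833^2/(2*32.174) = 6.0019 lbf/ft^2

6.0019 lbf/ft^2


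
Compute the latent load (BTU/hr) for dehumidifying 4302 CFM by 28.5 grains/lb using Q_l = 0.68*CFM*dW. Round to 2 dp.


Q = 0.68 * 4302 * 28.5 = 83372.76 BTU/hr

83372.76 BTU/hr


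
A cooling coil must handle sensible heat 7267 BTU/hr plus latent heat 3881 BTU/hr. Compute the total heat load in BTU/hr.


Qt = 7267 + 3881 = 11148 BTU/hr

11148 BTU/hr


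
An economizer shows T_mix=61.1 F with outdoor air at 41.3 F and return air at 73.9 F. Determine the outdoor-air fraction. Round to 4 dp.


frac = (61.1 - 73.9) / (41.3 - 73.9) = 0.3926

0.3926


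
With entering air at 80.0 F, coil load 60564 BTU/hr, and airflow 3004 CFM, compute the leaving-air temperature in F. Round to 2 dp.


dT = 60564/(1.08*3004) = 18.6677
T_leave = 80.0 - 18.6677 = 61.33 F

61.33 F


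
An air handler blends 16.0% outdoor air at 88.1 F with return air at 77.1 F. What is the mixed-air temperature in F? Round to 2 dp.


T_mix = 77.1 + (16.0/100)*(88.1-77.1) = 78.86 F

78.86 F


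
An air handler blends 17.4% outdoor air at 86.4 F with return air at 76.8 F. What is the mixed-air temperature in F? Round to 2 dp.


T_mix = 76.8 + (17.4/100)*(86.4-76.8) = 78.47 F

78.47 F


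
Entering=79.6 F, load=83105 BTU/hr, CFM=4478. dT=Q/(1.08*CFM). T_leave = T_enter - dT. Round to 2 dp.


dT = 83105/(1.08*4478) = 17.1838
T_leave = 79.6 - 17.1838 = 62.42 F

62.42 F


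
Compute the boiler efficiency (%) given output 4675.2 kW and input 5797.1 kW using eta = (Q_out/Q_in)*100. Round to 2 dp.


eta = (4675.2/5797.1)*100 = 80.65 %

80.65 %


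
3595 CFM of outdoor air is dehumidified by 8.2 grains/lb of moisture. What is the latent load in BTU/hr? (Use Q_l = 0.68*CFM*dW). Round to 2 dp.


Q = 0.68 * 3595 * 8.2 = 20045.72 BTU/hr

20045.72 BTU/hr


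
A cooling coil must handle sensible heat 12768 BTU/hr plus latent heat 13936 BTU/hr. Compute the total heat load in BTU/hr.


Qt = 12768 + 13936 = 26704 BTU/hr

26704 BTU/hr


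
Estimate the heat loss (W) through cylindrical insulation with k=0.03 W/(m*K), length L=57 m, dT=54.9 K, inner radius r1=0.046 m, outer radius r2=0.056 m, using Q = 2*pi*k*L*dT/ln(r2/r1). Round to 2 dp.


Q = 2*pi*0.03*57*54.9/ln(0.056/0.046) = 2998.62 W

2998.62 W


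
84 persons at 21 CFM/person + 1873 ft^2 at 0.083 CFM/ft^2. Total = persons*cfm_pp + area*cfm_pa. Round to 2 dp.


Total = 84*21 + 1873*0.083 = 1919.46 CFM

1919.46 CFM


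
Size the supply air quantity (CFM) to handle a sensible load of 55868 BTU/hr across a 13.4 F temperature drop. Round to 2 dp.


CFM = 55868 / (1.08 * 13.4) = 3860.42

3860.42 CFM


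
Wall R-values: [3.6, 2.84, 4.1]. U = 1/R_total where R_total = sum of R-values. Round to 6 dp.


R_total = 3.6 + 2.84 + 4.1 = 10.54
U = 1/10.54 = 0.094877

0.094877


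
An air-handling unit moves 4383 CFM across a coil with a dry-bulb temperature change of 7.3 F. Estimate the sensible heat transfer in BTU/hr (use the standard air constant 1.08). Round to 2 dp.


Q = 1.08 * 4383 * 7.3 = 34555.57 BTU/hr

34555.57 BTU/hr


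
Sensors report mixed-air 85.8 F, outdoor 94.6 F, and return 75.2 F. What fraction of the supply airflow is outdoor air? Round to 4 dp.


frac = (85.8 - 75.2) / (94.6 - 75.2) = 0.5464

0.5464


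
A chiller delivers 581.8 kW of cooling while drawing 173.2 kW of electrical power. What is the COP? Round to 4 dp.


COP = 581.8 / 173.2 = 3.3591

3.3591


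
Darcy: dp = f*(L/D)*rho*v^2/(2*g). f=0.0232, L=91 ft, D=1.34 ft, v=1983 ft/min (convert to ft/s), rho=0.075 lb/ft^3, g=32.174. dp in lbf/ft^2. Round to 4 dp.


v_fps = 1983/60 = 33.05 ft/s
dp = 0.0232*(91/1.34)*0.075*33.05^2/(2*32.174) = 2.0058 lbf/ft^2

2.0058 lbf/ft^2


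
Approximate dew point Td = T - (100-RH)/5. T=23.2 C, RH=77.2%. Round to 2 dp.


Td = 23.2 - (100-77.2)/5 = 18.64 C

18.64 C


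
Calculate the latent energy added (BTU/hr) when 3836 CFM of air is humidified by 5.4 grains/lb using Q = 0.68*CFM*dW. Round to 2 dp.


Q = 0.68 * 3836 * 5.4 = 14085.79 BTU/hr

14085.79 BTU/hr


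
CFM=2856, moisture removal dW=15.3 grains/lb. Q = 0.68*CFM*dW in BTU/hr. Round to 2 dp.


Q = 0.68 * 2856 * 15.3 = 29713.82 BTU/hr

29713.82 BTU/hr


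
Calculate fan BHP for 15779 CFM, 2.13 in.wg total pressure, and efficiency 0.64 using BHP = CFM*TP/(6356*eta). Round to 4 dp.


BHP = 15779 * 2.13 / (6356 * 0.64) = 8.2622 hp

8.2622 hp


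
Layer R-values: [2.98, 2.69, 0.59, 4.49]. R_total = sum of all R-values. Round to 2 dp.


R_total = 2.98 + 2.69 + 0.59 + 4.49 = 10.75

10.75


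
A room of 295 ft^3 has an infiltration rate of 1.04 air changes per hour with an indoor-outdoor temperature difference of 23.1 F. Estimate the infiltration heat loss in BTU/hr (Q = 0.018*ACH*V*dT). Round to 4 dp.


Q = 0.018 * 1.04 * 295 * 23.1 = 127.5674 BTU/hr

127.5674 BTU/hr


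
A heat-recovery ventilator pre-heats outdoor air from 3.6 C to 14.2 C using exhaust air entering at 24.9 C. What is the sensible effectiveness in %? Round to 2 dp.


eff = (14.2-3.6)/(24.9-3.6)*100 = 49.77 %

49.77 %


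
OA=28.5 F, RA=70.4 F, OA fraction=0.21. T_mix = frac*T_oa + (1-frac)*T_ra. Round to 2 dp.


T_mix = 0.21*28.5 + 0.79*70.4 = 61.60 F

61.60 F


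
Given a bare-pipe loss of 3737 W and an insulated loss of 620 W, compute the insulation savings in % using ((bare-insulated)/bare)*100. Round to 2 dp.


Savings = ((3737-620)/3737)*100 = 83.41 %

83.41 %


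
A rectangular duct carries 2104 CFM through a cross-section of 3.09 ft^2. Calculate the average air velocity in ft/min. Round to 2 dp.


V = 2104 / 3.09 = 680.91 ft/min

680.91 ft/min


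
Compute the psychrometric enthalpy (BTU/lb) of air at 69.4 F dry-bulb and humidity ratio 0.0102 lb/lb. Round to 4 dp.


h = 0.24*69.4 + 0.0102*(1061+0.444*69.4) = 27.7925 BTU/lb

27.7925 BTU/lb


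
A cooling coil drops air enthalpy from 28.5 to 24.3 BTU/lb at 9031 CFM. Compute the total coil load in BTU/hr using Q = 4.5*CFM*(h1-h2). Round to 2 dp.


Q = 4.5 * 9031 * (28.5 - 24.3) = 170685.90 BTU/hr

170685.90 BTU/hr


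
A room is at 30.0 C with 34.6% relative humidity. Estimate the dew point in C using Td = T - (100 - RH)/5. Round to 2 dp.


Td = 30.0 - (100-34.6)/5 = 16.92 C

16.92 C


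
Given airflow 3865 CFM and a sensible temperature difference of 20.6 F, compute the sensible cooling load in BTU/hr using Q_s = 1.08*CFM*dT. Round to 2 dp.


Q = 1.08 * 3865 * 20.6 = 85988.52 BTU/hr

85988.52 BTU/hr


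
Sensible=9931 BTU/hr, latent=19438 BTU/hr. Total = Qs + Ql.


Qt = 9931 + 19438 = 29369 BTU/hr

29369 BTU/hr


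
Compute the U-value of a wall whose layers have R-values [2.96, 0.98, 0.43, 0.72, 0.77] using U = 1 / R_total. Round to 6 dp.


R_total = 2.96 + 0.98 + 0.43 + 0.72 + 0.77 = 5.86
U = 1/5.86 = 0.170648

0.170648


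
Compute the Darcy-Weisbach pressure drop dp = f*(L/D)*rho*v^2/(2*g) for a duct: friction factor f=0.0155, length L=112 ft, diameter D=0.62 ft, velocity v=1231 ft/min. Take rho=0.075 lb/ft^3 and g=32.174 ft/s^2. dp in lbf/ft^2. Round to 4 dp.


v_fps = 1231/60 = 20.5167 ft/s
dp = 0.0155*(112/0.62)*0.075*20.5167^2/(2*32.174) = 1.3737 lbf/ft^2

1.3737 lbf/ft^2


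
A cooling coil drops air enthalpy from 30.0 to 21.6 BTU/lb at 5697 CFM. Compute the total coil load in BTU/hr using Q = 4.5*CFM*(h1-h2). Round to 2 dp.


Q = 4.5 * 5697 * (30.0 - 21.6) = 215346.60 BTU/hr

215346.60 BTU/hr


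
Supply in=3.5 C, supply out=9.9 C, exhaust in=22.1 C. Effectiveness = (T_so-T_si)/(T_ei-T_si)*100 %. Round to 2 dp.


eff = (9.9-3.5)/(22.1-3.5)*100 = 34.41 %

34.41 %


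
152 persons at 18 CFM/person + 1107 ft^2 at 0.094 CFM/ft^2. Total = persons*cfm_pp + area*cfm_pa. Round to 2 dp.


Total = 152*18 + 1107*0.094 = 2840.06 CFM

2840.06 CFM


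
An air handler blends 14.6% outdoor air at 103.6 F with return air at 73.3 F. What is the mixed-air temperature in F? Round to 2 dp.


T_mix = 73.3 + (14.6/100)*(103.6-73.3) = 77.72 F

77.72 F


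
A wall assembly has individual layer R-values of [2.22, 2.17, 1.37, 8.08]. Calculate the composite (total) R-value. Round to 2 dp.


R_total = 2.22 + 2.17 + 1.37 + 8.08 = 13.84

13.84


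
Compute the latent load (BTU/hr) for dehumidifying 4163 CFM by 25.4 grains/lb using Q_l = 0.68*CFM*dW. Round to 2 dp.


Q = 0.68 * 4163 * 25.4 = 71903.34 BTU/hr

71903.34 BTU/hr


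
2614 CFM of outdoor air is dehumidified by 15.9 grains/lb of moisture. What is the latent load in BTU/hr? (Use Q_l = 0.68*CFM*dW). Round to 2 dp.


Q = 0.68 * 2614 * 15.9 = 28262.57 BTU/hr

28262.57 BTU/hr


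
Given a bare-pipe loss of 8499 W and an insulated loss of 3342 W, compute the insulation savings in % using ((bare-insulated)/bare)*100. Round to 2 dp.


Savings = ((8499-3342)/8499)*100 = 60.68 %

60.68 %


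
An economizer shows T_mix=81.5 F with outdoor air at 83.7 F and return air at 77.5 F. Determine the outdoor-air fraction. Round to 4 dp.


frac = (81.5 - 77.5) / (83.7 - 77.5) = 0.6452

0.6452


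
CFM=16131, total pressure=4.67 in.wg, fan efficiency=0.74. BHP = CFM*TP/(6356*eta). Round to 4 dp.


BHP = 16131 * 4.67 / (6356 * 0.74) = 16.0163 hp

16.0163 hp


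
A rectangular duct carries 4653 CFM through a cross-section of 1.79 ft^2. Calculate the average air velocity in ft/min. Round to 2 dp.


V = 4653 / 1.79 = 2599.44 ft/min

2599.44 ft/min


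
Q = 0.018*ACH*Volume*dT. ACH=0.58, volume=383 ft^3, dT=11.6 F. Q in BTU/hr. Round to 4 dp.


Q = 0.018 * 0.58 * 383 * 11.6 = 46.3828 BTU/hr

46.3828 BTU/hr


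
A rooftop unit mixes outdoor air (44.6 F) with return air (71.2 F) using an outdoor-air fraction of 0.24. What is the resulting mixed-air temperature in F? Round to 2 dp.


T_mix = 0.24*44.6 + 0.76*71.2 = 64.82 F

64.82 F


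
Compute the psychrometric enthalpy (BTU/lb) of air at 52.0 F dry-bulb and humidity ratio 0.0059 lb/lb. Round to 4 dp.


h = 0.24*52.0 + 0.0059*(1061+0.444*52.0) = 18.8761 BTU/lb

18.8761 BTU/lb


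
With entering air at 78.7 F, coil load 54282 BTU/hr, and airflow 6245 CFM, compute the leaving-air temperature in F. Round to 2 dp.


dT = 54282/(1.08*6245) = 8.0482
T_leave = 78.7 - 8.0482 = 70.65 F

70.65 F


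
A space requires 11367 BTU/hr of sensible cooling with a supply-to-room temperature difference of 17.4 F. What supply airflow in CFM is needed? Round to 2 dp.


CFM = 11367 / (1.08 * 17.4) = 604.89

604.89 CFM


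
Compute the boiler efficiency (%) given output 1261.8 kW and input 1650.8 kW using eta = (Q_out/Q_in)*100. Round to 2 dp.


eta = (1261.8/1650.8)*100 = 76.44 %

76.44 %


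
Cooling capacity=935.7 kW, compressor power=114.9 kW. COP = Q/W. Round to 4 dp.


COP = 935.7 / 114.9 = 8.1436

8.1436


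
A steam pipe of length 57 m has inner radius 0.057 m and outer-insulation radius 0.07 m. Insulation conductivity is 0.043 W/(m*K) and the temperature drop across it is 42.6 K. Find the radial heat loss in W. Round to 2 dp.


Q = 2*pi*0.043*57*42.6/ln(0.07/0.057) = 3193.30 W

3193.30 W


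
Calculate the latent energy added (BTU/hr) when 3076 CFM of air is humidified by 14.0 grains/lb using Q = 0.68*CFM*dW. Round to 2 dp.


Q = 0.68 * 3076 * 14.0 = 29283.52 BTU/hr

29283.52 BTU/hr


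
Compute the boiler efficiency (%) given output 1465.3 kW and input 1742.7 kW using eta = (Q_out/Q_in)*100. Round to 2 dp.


eta = (1465.3/1742.7)*100 = 84.08 %

84.08 %


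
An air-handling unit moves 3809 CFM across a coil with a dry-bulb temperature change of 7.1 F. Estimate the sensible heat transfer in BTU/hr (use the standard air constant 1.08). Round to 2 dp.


Q = 1.08 * 3809 * 7.1 = 29207.41 BTU/hr

29207.41 BTU/hr


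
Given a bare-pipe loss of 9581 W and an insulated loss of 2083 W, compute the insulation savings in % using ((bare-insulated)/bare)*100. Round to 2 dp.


Savings = ((9581-2083)/9581)*100 = 78.26 %

78.26 %


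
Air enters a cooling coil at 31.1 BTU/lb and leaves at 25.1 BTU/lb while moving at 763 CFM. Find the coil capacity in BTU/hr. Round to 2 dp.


Q = 4.5 * 763 * (31.1 - 25.1) = 20601.00 BTU/hr

20601.00 BTU/hr


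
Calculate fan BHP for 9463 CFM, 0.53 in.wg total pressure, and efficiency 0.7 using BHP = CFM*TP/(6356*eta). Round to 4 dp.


BHP = 9463 * 0.53 / (6356 * 0.7) = 1.1273 hp

1.1273 hp


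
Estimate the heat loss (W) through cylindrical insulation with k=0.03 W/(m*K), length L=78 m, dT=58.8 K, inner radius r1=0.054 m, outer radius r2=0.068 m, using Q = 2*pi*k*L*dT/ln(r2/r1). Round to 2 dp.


Q = 2*pi*0.03*78*58.8/ln(0.068/0.054) = 3750.23 W

3750.23 W


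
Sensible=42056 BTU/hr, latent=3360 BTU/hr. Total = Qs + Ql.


Qt = 42056 + 3360 = 45416 BTU/hr

45416 BTU/hr


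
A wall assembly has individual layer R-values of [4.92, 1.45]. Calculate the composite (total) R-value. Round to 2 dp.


R_total = 4.92 + 1.45 = 6.37

6.37


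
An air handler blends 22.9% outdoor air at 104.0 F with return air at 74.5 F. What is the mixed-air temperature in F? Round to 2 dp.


T_mix = 74.5 + (22.9/100)*(104.0-74.5) = 81.26 F

81.26 F


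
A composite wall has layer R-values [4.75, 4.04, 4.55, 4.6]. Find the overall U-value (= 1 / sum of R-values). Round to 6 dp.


R_total = 4.75 + 4.04 + 4.55 + 4.6 = 17.94
U = 1/17.94 = 0.055741

0.055741


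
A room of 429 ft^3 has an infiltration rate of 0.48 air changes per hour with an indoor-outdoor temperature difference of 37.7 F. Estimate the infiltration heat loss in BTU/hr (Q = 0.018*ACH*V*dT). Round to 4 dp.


Q = 0.018 * 0.48 * 429 * 37.7 = 139.7373 BTU/hr

139.7373 BTU/hr


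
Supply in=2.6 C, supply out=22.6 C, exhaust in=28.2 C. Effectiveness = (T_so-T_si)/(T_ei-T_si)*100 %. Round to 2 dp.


eff = (22.6-2.6)/(28.2-2.6)*100 = 78.13 %

78.13 %


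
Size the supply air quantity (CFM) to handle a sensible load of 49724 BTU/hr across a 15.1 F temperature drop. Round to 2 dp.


CFM = 49724 / (1.08 * 15.1) = 3049.06

3049.06 CFM


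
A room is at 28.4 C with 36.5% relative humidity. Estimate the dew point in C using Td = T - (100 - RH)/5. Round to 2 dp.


Td = 28.4 - (100-36.5)/5 = 15.70 C

15.70 C


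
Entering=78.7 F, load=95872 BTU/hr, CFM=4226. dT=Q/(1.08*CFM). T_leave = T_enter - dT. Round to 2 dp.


dT = 95872/(1.08*4226) = 21.0058
T_leave = 78.7 - 21.0058 = 57.69 F

57.69 F


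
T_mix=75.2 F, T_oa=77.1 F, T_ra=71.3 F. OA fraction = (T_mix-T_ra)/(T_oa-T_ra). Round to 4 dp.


frac = (75.2 - 71.3) / (77.1 - 71.3) = 0.6724

0.6724


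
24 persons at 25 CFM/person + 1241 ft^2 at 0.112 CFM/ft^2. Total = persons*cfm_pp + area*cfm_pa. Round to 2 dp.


Total = 24*25 + 1241*0.112 = 738.99 CFM

738.99 CFM


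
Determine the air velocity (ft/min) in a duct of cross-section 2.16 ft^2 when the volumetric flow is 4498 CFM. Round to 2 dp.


V = 4498 / 2.16 = 2082.41 ft/min

2082.41 ft/min


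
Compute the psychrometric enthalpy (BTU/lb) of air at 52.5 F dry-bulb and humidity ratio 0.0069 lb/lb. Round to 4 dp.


h = 0.24*52.5 + 0.0069*(1061+0.444*52.5) = 20.0817 BTU/lb

20.0817 BTU/lb


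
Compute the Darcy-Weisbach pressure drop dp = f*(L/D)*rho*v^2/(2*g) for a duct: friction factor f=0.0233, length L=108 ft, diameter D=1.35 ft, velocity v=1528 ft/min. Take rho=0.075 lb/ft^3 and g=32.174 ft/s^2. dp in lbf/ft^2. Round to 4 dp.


v_fps = 1528/60 = 25.4667 ft/s
dp = 0.0233*(108/1.35)*0.075*25.4667^2/(2*32.174) = 1.4090 lbf/ft^2

1.4090 lbf/ft^2


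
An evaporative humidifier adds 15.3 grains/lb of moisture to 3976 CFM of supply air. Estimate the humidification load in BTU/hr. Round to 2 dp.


Q = 0.68 * 3976 * 15.3 = 41366.30 BTU/hr

41366.30 BTU/hr


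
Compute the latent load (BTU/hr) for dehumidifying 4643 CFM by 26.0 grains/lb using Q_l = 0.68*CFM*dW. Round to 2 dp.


Q = 0.68 * 4643 * 26.0 = 82088.24 BTU/hr

82088.24 BTU/hr


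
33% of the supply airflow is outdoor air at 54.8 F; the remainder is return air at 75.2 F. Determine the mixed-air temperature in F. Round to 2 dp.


T_mix = 0.33*54.8 + 0.67*75.2 = 68.47 F

68.47 F


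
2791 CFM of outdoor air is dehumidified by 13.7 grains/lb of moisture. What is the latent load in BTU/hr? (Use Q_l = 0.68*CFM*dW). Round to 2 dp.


Q = 0.68 * 2791 * 13.7 = 26000.96 BTU/hr

26000.96 BTU/hr


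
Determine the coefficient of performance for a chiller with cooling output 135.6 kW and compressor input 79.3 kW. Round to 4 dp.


COP = 135.6 / 79.3 = 1.7100

1.7100


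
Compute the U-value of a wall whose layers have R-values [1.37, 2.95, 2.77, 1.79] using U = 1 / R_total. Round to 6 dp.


R_total = 1.37 + 2.95 + 2.77 + 1.79 = 8.88
U = 1/8.88 = 0.112613

0.112613


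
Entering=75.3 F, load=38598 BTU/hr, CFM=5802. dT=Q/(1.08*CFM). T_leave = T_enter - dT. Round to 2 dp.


dT = 38598/(1.08*5802) = 6.1598
T_leave = 75.3 - 6.1598 = 69.14 F

69.14 F


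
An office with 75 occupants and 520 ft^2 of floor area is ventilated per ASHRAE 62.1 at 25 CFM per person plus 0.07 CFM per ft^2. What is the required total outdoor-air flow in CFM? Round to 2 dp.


Total = 75*25 + 520*0.07 = 1911.40 CFM

1911.40 CFM


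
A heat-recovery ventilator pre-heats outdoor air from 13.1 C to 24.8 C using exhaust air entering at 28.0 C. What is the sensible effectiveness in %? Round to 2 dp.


eff = (24.8-13.1)/(28.0-13.1)*100 = 78.52 %

78.52 %


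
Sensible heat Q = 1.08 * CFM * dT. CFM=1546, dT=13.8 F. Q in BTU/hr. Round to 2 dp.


Q = 1.08 * 1546 * 13.8 = 23041.58 BTU/hr

23041.58 BTU/hr


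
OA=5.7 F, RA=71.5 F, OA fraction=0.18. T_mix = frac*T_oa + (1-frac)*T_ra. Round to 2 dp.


T_mix = 0.18*5.7 + 0.82*71.5 = 59.66 F

59.66 F


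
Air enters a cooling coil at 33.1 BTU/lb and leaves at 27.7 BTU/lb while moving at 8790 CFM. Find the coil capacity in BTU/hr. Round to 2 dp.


Q = 4.5 * 8790 * (33.1 - 27.7) = 213597.00 BTU/hr

213597.00 BTU/hr


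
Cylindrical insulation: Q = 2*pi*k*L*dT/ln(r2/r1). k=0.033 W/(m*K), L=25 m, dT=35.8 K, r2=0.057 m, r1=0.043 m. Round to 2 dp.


Q = 2*pi*0.033*25*35.8/ln(0.057/0.043) = 658.41 W

658.41 W


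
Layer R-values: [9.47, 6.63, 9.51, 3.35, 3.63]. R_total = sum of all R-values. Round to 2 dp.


R_total = 9.47 + 6.63 + 9.51 + 3.35 + 3.63 = 32.59

32.59


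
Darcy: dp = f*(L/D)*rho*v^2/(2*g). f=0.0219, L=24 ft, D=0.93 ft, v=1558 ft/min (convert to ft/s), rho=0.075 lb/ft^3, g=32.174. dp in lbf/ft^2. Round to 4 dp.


v_fps = 1558/60 = 25.9667 ft/s
dp = 0.0219*(24/0.93)*0.075*25.9667^2/(2*32.174) = 0.4442 lbf/ft^2

0.4442 lbf/ft^2


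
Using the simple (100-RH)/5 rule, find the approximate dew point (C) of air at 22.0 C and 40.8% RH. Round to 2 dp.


Td = 22.0 - (100-40.8)/5 = 10.16 C

10.16 C


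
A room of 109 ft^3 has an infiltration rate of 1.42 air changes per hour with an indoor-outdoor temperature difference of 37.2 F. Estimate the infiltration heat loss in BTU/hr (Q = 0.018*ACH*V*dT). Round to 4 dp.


Q = 0.018 * 1.42 * 109 * 37.2 = 103.6407 BTU/hr

103.6407 BTU/hr


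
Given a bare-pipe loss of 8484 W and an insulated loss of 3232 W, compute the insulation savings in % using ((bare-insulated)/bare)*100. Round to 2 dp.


Savings = ((8484-3232)/8484)*100 = 61.90 %

61.90 %


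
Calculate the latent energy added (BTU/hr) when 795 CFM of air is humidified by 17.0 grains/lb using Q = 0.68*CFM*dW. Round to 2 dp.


Q = 0.68 * 795 * 17.0 = 9190.20 BTU/hr

9190.20 BTU/hr


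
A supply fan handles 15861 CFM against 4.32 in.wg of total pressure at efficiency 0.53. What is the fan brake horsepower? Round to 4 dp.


BHP = 15861 * 4.32 / (6356 * 0.53) = 20.3402 hp

20.3402 hp


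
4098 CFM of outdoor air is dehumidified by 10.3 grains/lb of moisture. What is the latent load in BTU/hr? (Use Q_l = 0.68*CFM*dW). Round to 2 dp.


Q = 0.68 * 4098 * 10.3 = 28702.39 BTU/hr

28702.39 BTU/hr


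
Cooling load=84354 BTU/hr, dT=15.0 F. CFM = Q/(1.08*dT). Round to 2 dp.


CFM = 84354 / (1.08 * 15.0) = 5207.04

5207.04 CFM


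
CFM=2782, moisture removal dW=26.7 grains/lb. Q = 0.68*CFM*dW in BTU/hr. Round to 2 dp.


Q = 0.68 * 2782 * 26.7 = 50509.99 BTU/hr

50509.99 BTU/hr


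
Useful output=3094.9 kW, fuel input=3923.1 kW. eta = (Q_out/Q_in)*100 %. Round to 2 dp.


eta = (3094.9/3923.1)*100 = 78.89 %

78.89 %


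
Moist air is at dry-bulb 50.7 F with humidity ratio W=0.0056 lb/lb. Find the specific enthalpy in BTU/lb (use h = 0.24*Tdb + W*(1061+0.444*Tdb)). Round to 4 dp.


h = 0.24*50.7 + 0.0056*(1061+0.444*50.7) = 18.2357 BTU/lb

18.2357 BTU/lb


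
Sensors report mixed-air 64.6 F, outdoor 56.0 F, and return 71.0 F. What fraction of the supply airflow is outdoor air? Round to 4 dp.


frac = (64.6 - 71.0) / (56.0 - 71.0) = 0.4267

0.4267


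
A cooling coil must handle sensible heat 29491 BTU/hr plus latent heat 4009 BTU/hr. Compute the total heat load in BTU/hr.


Qt = 29491 + 4009 = 33500 BTU/hr

33500 BTU/hr


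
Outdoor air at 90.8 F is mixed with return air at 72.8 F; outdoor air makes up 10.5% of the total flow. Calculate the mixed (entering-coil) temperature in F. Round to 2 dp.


T_mix = 72.8 + (10.5/100)*(90.8-72.8) = 74.69 F

74.69 F


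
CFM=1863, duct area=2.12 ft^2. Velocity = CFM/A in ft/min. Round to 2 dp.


V = 1863 / 2.12 = 878.77 ft/min

878.77 ft/min


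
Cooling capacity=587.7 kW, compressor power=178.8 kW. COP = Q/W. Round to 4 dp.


COP = 587.7 / 178.8 = 3.2869

3.2869


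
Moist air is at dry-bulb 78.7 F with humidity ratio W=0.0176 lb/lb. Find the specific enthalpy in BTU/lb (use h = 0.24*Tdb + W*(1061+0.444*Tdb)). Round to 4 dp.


h = 0.24*78.7 + 0.0176*(1061+0.444*78.7) = 38.1766 BTU/lb

38.1766 BTU/lb


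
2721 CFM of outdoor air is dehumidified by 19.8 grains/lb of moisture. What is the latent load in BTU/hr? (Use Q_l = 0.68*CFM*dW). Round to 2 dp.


Q = 0.68 * 2721 * 19.8 = 36635.54 BTU/hr

36635.54 BTU/hr


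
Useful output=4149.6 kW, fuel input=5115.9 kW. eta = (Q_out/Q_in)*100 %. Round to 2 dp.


eta = (4149.6/5115.9)*100 = 81.11 %

81.11 %


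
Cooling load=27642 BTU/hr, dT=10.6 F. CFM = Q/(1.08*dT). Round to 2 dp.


CFM = 27642 / (1.08 * 10.6) = 2414.57

2414.57 CFM


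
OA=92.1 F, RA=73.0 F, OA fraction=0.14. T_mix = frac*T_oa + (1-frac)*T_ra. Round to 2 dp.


T_mix = 0.14*92.1 + 0.86*73.0 = 75.67 F

75.67 F


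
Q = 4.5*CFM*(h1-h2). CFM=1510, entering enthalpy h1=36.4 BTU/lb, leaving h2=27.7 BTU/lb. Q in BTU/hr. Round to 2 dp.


Q = 4.5 * 1510 * (36.4 - 27.7) = 59116.50 BTU/hr

59116.50 BTU/hr


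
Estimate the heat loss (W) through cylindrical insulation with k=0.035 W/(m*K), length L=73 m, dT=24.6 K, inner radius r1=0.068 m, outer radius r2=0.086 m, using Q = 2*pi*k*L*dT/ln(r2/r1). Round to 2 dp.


Q = 2*pi*0.035*73*24.6/ln(0.086/0.068) = 1681.65 W

1681.65 W


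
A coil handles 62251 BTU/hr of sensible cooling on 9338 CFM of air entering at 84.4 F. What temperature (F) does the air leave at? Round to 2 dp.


dT = 62251/(1.08*9338) = 6.1726
T_leave = 84.4 - 6.1726 = 78.23 F

78.23 F


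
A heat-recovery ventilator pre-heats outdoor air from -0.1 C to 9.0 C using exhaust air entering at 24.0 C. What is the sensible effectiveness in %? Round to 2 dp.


eff = (9.0-(-0.1))/(24.0-(-0.1))*100 = 37.76 %

37.76 %


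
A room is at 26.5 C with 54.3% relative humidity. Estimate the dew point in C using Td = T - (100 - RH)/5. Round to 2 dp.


Td = 26.5 - (100-54.3)/5 = 17.36 C

17.36 C


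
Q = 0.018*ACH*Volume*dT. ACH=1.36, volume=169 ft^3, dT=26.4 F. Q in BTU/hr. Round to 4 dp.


Q = 0.018 * 1.36 * 169 * 26.4 = 109.2200 BTU/hr

109.2200 BTU/hr


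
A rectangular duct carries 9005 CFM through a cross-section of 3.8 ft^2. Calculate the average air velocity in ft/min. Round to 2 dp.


V = 9005 / 3.8 = 2369.74 ft/min

2369.74 ft/min
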